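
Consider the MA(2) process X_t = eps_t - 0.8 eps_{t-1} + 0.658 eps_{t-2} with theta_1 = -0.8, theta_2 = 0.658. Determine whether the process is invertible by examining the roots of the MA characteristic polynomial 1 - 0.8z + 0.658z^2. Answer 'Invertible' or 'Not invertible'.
\text{Invertible}

The MA(q) characteristic polynomial is P(z) = 1 - 0.8z + 0.658z^2.
Invertibility requires all roots to lie outside the unit circle, i.e. |z| > 1 for every root.
Set 1 + (-0.8) z + (0.658) z^2 = 0, i.e. a z^2 + b z + c = 0 with a = 0.658, b = -0.8, c = 1.
Discriminant D = b^2 - 4ac = (-0.8)^2 - 4*(0.658)*1 = 0.64 - (2.632) = -1.992.
D < 0, so the roots are the complex-conjugate pair z = (-b +/- i sqrt(-D)) / (2a) = 0.6079 +/- 1.0725i.
For a conjugate pair |z|^2 = z * conj(z) = (product of roots) = c/a = 1/(0.658) = 1.519757, so |z| = sqrt(1.519757) = 1.2328 for both roots.
Moduli of all roots: 1.2328, 1.2328.
All moduli strictly greater than 1? Yes.
Verdict: Invertible.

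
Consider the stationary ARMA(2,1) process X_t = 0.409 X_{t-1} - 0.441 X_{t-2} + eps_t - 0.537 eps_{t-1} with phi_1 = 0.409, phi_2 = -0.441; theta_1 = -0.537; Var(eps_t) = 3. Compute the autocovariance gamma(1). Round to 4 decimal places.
\gamma(1) = 0.0128

Multiply the model equation by X_{t-k} and take expectations. With theta_0 = psi_0 = 1 and psi_j the MA(infinity) weights, this gives
  gamma(k) - sum_i phi_i gamma(k-i) = c_k,
  c_k = sigma^2 * sum_{j=k..q} theta_j psi_{j-k}   (c_k = 0 for k > q),
using gamma(-m) = gamma(m).
psi-weights needed (psi_j = theta_j + sum_i phi_i psi_{j-i}):
  psi_1 = theta_1 + phi_1 = -0.537 + (0.409) = -0.128
Right-hand sides:
  c_0 = sigma^2 (1 + theta_1 psi_1) = 3 * (1 + (-0.537)(-0.128)) = 3 * 1.068736 = 3.206208
  c_1 = sigma^2 theta_1 = 3 * (-0.537) = -1.611
  c_2 = 0
Equations for k = 0, 1, 2 (AR order 2, c_2 = 0):
  (E0) gamma(0) = phi_1 gamma(1) + phi_2 gamma(2) + c_0
  (E1) gamma(1) = phi_1 gamma(0) + phi_2 gamma(1) + c_1
  (E2) gamma(2) = phi_1 gamma(1) + phi_2 gamma(0)
From (E1): gamma(1) = A gamma(0) + B with
  A = phi_1 / (1 - phi_2) = 0.409 / 1.441 = 0.283831,   B = c_1 / (1 - phi_2) = -1.611 / 1.441 = -1.117974.
Insert (E2) into (E0): gamma(0) (1 - phi_2^2) = phi_1 (1 + phi_2) gamma(1) + c_0.
  phi_1 (1 + phi_2) = (0.409)(0.559) = 0.228631,   1 - phi_2^2 = 0.805519.
Replace gamma(1) by A gamma(0) + B and collect gamma(0):
  gamma(0) [0.805519 - (0.228631)(0.283831)] = (0.228631)(-1.117974) + 3.206208
  gamma(0) * 0.740627 = 2.950605
  gamma(0) = 2.950605 / 0.740627 = 3.983931.
  gamma(1) = A gamma(0) + B = (0.283831)(3.983931) + (-1.117974) = 0.012788.
Therefore gamma(1) = 0.0128 (to 4 decimal places).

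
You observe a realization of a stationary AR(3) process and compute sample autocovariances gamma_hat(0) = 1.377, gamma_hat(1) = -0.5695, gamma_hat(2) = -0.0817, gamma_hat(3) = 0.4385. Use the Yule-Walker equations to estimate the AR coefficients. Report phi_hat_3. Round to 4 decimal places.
\hat\phi_{3} = 0.2251

The Yule-Walker equations for an AR(p) process read, in matrix form,
  Gamma_p phi = r_p,   with   (Gamma_p)_{ij} = gamma(|i - j|),
                       (r_p)_i = gamma(i),   i,j = 1..p.
Substitute the sample gammas (Toeplitz matrix and right-hand side of size 3):
  Gamma_p = [[1.377, -0.5695, -0.0817], [-0.5695, 1.377, -0.5695], [-0.0817, -0.5695, 1.377]]
  r_p     = [-0.5695, -0.0817, 0.4385]
Written out (R1..R3):
  (R1) 1.377 phi_1 - 0.5695 phi_2 - 0.0817 phi_3 = -0.5695
  (R2) -0.5695 phi_1 + 1.377 phi_2 - 0.5695 phi_3 = -0.0817
  (R3) -0.0817 phi_1 - 0.5695 phi_2 + 1.377 phi_3 = 0.4385
Gaussian elimination:
  R2 <- R2 - (-0.5695/1.377) R1 = R2 - (-0.41358) R1:  1.141466 phi_2 - 0.60329 phi_3 = -0.317234
  R3 <- R3 - (-0.0817/1.377) R1 = R3 - (-0.059332) R1:  -0.60329 phi_2 + 1.372153 phi_3 = 0.40471
  R3 <- R3 - (-0.60329/1.141466) R2 = R3 - (-0.528522) R2:  1.053301 phi_3 = 0.237045
Back-substitution:
  phi_hat_3 = 0.237045 / 1.053301 = 0.22505
  phi_hat_2 = (-0.317234 - (-0.60329)(0.22505)) / 1.141466 = -0.158974
  phi_hat_1 = (-0.5695 - (-0.5695)(-0.158974) - (-0.0817)(0.22505)) / 1.377 = -0.465976
So phi_hat = [-0.4660, -0.1590, 0.2251].
Therefore phi_hat_3 = 0.2251.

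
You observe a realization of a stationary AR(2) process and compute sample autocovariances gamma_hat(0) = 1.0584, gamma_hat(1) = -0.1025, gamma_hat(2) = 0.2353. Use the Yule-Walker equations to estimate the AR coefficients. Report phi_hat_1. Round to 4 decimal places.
\hat\phi_{1} = -0.0760

The Yule-Walker equations for an AR(p) process read, in matrix form,
  Gamma_p phi = r_p,   with   (Gamma_p)_{ij} = gamma(|i - j|),
                       (r_p)_i = gamma(i),   i,j = 1..p.
Substitute the sample gammas (Toeplitz matrix and right-hand side of size 2):
  Gamma_p = [[1.0584, -0.1025], [-0.1025, 1.0584]]
  r_p     = [-0.1025, 0.2353]
Written out:
  1.0584 phi_1 - 0.1025 phi_2 = -0.1025
  -0.1025 phi_1 + 1.0584 phi_2 = 0.2353
Solve by Cramer's rule:
  det = gamma(0)^2 - gamma(1)^2 = (1.0584)^2 - (-0.1025)^2 = 1.12021056 - 0.01050625 = 1.10970431
  phi_hat_1 = [gamma(1) gamma(0) - gamma(1) gamma(2)] / det = [(-0.1025)(1.0584) - (-0.1025)(0.2353)] / 1.10970431 = -0.08436775 / 1.10970431 = -0.076
  phi_hat_2 = [gamma(0) gamma(2) - gamma(1)^2] / det = [(1.0584)(0.2353) - (-0.1025)^2] / 1.10970431 = 0.23853527 / 1.10970431 = 0.215
So phi_hat = [-0.0760, 0.2150].
Therefore phi_hat_1 = -0.0760.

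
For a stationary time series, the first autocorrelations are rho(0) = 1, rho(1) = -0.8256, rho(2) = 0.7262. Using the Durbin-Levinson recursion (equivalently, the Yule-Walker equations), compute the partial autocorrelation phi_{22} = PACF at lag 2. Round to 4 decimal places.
\phi_{22} = 0.1400

The PACF at lag k is phi_{kk}, the last component of the solution
to the Yule-Walker system G_k phi = r_k where
  (G_k)_{ij} = rho(|i - j|), (r_k)_i = rho(i), i,j = 1..k.
Equivalently, Durbin-Levinson gives phi_{kk} iteratively:
  phi_{11} = rho(1)
  phi_{kk} = [rho(k) - sum_{j=1..k-1} phi_{k-1,j} rho(k-j)]
            / [1 - sum_{j=1..k-1} phi_{k-1,j} rho(j)],
  phi_{k,j} = phi_{k-1,j} - phi_{kk} phi_{k-1,k-j},  j = 1..k-1.
Step k = 1:
  phi_11 = rho(1) = -0.8256.
Step k = 2:
  phi_22 = [rho(2) - phi_11 rho(1)] / [1 - phi_11 rho(1)] = [0.7262 - (-0.8256)(-0.8256)] / [1 - (-0.8256)(-0.8256)]
         = 0.04458464 / 0.31838464 = 0.14.
Therefore phi_{22} = 0.1400.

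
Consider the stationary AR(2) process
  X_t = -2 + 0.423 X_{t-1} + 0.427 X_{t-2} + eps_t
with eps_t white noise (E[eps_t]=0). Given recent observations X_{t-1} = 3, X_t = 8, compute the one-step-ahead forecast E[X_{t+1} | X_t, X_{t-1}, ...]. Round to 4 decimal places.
E[X_{t+1} \mid \mathcal F_t] = 2.6650

For an AR(p) model X_t = c + sum_i phi_i X_{t-i} + eps_t, the
one-step-ahead conditional mean is
  E[X_{t+1} | X_t, ...] = c + sum_i phi_i X_{t+1-i}.
Substitute known values:
  E[X_{t+1} | ...] = -2 + (0.423) * (8) + (0.427) * (3)
                   = 2.6650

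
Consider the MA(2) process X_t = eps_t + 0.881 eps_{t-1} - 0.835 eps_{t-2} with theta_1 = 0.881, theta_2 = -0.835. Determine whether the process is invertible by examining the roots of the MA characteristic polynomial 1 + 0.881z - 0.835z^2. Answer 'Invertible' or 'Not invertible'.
\text{Not invertible}

The MA(q) characteristic polynomial is P(z) = 1 + 0.881z - 0.835z^2.
Invertibility requires all roots to lie outside the unit circle, i.e. |z| > 1 for every root.
Set 1 + (0.881) z + (-0.835) z^2 = 0, i.e. a z^2 + b z + c = 0 with a = -0.835, b = 0.881, c = 1.
Discriminant D = b^2 - 4ac = (0.881)^2 - 4*(-0.835)*1 = 0.776161 - (-3.34) = 4.116161.
D >= 0, so the roots are real: z = (-b +/- sqrt(D)) / (2a) = (-0.881 +/- 2.028832) / (-1.67).
  z_1 = (-0.881 + 2.028832) / (-1.67) = -0.6873,   |z_1| = 0.6873.
  z_2 = (-0.881 - 2.028832) / (-1.67) = 1.7424,   |z_2| = 1.7424.
Moduli of all roots: 0.6873, 1.7424.
All moduli strictly greater than 1? No.
Verdict: Not invertible.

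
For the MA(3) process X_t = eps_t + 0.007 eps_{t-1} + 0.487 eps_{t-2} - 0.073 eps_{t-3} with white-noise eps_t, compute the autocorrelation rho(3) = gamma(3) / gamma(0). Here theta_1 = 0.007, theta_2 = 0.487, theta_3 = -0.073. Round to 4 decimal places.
\rho(3) = -0.0588

For an MA(q) process with theta_0 = 1, the autocovariance is
  gamma(k) = sigma^2 * sum_{i=0..q-k} theta_i * theta_{i+k},
and rho(k) = gamma(k) / gamma(0). Sigma^2 cancels.
  numerator   = (1)*(-0.073) = -0.073.
  denominator = (1)^2 + (0.007)^2 + (0.487)^2 + (-0.073)^2 = 1.242547.
  rho(3) = -0.073 / 1.242547 = -0.0588.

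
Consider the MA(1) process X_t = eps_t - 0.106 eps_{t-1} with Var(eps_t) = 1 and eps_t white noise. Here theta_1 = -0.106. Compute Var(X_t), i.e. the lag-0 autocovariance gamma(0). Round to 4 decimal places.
\gamma(0) = 1.0112

For an MA(q) process X_t = eps_t + sum_i theta_i eps_{t-i} with
Var(eps_t) = sigma^2, the variance is
  gamma(0) = sigma^2 * (1 + sum_i theta_i^2).
  sum_i theta_i^2 = (-0.106)^2 = 0.011236.
  gamma(0) = 1 * (1 + 0.011236) = 1 * 1.011236 = 1.011236, which rounds to 1.0112.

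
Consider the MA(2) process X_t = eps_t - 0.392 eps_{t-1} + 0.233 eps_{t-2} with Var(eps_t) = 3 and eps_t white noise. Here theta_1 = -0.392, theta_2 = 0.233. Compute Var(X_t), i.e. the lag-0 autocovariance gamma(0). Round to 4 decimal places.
\gamma(0) = 3.6239

For an MA(q) process X_t = eps_t + sum_i theta_i eps_{t-i} with
Var(eps_t) = sigma^2, the variance is
  gamma(0) = sigma^2 * (1 + sum_i theta_i^2).
  sum_i theta_i^2 = (-0.392)^2 + (0.233)^2 = 0.153664 + 0.054289 = 0.207953.
  gamma(0) = 3 * (1 + 0.207953) = 3 * 1.207953 = 3.623859, which rounds to 3.6239.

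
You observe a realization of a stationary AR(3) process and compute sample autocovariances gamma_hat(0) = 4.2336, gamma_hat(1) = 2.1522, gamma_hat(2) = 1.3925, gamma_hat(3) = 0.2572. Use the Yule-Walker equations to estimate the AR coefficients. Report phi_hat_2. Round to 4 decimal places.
\hat\phi_{2} = 0.1820

The Yule-Walker equations for an AR(p) process read, in matrix form,
  Gamma_p phi = r_p,   with   (Gamma_p)_{ij} = gamma(|i - j|),
                       (r_p)_i = gamma(i),   i,j = 1..p.
Substitute the sample gammas (Toeplitz matrix and right-hand side of size 3):
  Gamma_p = [[4.2336, 2.1522, 1.3925], [2.1522, 4.2336, 2.1522], [1.3925, 2.1522, 4.2336]]
  r_p     = [2.1522, 1.3925, 0.2572]
Written out (R1..R3):
  (R1) 4.2336 phi_1 + 2.1522 phi_2 + 1.3925 phi_3 = 2.1522
  (R2) 2.1522 phi_1 + 4.2336 phi_2 + 2.1522 phi_3 = 1.3925
  (R3) 1.3925 phi_1 + 2.1522 phi_2 + 4.2336 phi_3 = 0.2572
Gaussian elimination:
  R2 <- R2 - (2.1522/4.2336) R1 = R2 - (0.508362) R1:  3.139504 phi_2 + 1.444306 phi_3 = 0.298404
  R3 <- R3 - (1.3925/4.2336) R1 = R3 - (0.328916) R1:  1.444306 phi_2 + 3.775584 phi_3 = -0.450694
  R3 <- R3 - (1.444306/3.139504) R2 = R3 - (0.460043) R2:  3.111141 phi_3 = -0.587972
Back-substitution:
  phi_hat_3 = -0.587972 / 3.111141 = -0.188989
  phi_hat_2 = (0.298404 - (1.444306)(-0.188989)) / 3.139504 = 0.181991
  phi_hat_1 = (2.1522 - (2.1522)(0.181991) - (1.3925)(-0.188989)) / 4.2336 = 0.478006
So phi_hat = [0.4780, 0.1820, -0.1890].
Therefore phi_hat_2 = 0.1820.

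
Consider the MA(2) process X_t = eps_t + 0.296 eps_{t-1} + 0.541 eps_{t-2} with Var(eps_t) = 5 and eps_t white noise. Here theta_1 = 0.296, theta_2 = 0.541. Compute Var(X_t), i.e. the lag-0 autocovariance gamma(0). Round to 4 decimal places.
\gamma(0) = 6.9015

For an MA(q) process X_t = eps_t + sum_i theta_i eps_{t-i} with
Var(eps_t) = sigma^2, the variance is
  gamma(0) = sigma^2 * (1 + sum_i theta_i^2).
  sum_i theta_i^2 = (0.296)^2 + (0.541)^2 = 0.087616 + 0.292681 = 0.380297.
  gamma(0) = 5 * (1 + 0.380297) = 5 * 1.380297 = 6.901485, which rounds to 6.9015.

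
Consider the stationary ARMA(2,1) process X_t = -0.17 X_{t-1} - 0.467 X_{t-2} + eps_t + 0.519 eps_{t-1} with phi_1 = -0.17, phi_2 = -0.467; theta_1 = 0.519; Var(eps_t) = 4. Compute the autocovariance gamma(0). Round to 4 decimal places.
\gamma(0) = 5.9583

Multiply the model equation by X_{t-k} and take expectations. With theta_0 = psi_0 = 1 and psi_j the MA(infinity) weights, this gives
  gamma(k) - sum_i phi_i gamma(k-i) = c_k,
  c_k = sigma^2 * sum_{j=k..q} theta_j psi_{j-k}   (c_k = 0 for k > q),
using gamma(-m) = gamma(m).
psi-weights needed (psi_j = theta_j + sum_i phi_i psi_{j-i}):
  psi_1 = theta_1 + phi_1 = 0.519 + (-0.17) = 0.349
Right-hand sides:
  c_0 = sigma^2 (1 + theta_1 psi_1) = 4 * (1 + (0.519)(0.349)) = 4 * 1.181131 = 4.724524
  c_1 = sigma^2 theta_1 = 4 * (0.519) = 2.076
  c_2 = 0
Equations for k = 0, 1, 2 (AR order 2, c_2 = 0):
  (E0) gamma(0) = phi_1 gamma(1) + phi_2 gamma(2) + c_0
  (E1) gamma(1) = phi_1 gamma(0) + phi_2 gamma(1) + c_1
  (E2) gamma(2) = phi_1 gamma(1) + phi_2 gamma(0)
From (E1): gamma(1) = A gamma(0) + B with
  A = phi_1 / (1 - phi_2) = -0.17 / 1.467 = -0.115883,   B = c_1 / (1 - phi_2) = 2.076 / 1.467 = 1.415133.
Insert (E2) into (E0): gamma(0) (1 - phi_2^2) = phi_1 (1 + phi_2) gamma(1) + c_0.
  phi_1 (1 + phi_2) = (-0.17)(0.533) = -0.09061,   1 - phi_2^2 = 0.781911.
Replace gamma(1) by A gamma(0) + B and collect gamma(0):
  gamma(0) [0.781911 - (-0.09061)(-0.115883)] = (-0.09061)(1.415133) + 4.724524
  gamma(0) * 0.771411 = 4.596299
  gamma(0) = 4.596299 / 0.771411 = 5.958302.
Therefore gamma(0) = 5.9583 (to 4 decimal places).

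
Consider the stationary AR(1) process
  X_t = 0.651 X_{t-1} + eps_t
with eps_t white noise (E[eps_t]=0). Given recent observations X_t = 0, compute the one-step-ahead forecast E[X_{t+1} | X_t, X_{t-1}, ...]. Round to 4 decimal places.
E[X_{t+1} \mid \mathcal F_t] = 0.0000

For an AR(p) model X_t = c + sum_i phi_i X_{t-i} + eps_t, the
one-step-ahead conditional mean is
  E[X_{t+1} | X_t, ...] = c + sum_i phi_i X_{t+1-i}.
Substitute known values:
  E[X_{t+1} | ...] = (0.651) * (0)
                   = 0.0000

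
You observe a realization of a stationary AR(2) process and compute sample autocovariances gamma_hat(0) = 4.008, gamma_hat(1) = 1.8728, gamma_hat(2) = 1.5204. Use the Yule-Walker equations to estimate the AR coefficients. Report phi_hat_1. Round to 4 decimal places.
\hat\phi_{1} = 0.3710

The Yule-Walker equations for an AR(p) process read, in matrix form,
  Gamma_p phi = r_p,   with   (Gamma_p)_{ij} = gamma(|i - j|),
                       (r_p)_i = gamma(i),   i,j = 1..p.
Substitute the sample gammas (Toeplitz matrix and right-hand side of size 2):
  Gamma_p = [[4.008, 1.8728], [1.8728, 4.008]]
  r_p     = [1.8728, 1.5204]
Written out:
  4.008 phi_1 + 1.8728 phi_2 = 1.8728
  1.8728 phi_1 + 4.008 phi_2 = 1.5204
Solve by Cramer's rule:
  det = gamma(0)^2 - gamma(1)^2 = (4.008)^2 - (1.8728)^2 = 16.064064 - 3.50737984 = 12.55668416
  phi_hat_1 = [gamma(1) gamma(0) - gamma(1) gamma(2)] / det = [(1.8728)(4.008) - (1.8728)(1.5204)] / 12.55668416 = 4.65877728 / 12.55668416 = 0.371
  phi_hat_2 = [gamma(0) gamma(2) - gamma(1)^2] / det = [(4.008)(1.5204) - (1.8728)^2] / 12.55668416 = 2.58638336 / 12.55668416 = 0.206
So phi_hat = [0.3710, 0.2060].
Therefore phi_hat_1 = 0.3710.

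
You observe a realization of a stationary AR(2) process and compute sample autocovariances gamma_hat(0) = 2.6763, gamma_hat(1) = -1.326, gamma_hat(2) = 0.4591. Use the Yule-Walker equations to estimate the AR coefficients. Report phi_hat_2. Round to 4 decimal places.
\hat\phi_{2} = -0.0980

The Yule-Walker equations for an AR(p) process read, in matrix form,
  Gamma_p phi = r_p,   with   (Gamma_p)_{ij} = gamma(|i - j|),
                       (r_p)_i = gamma(i),   i,j = 1..p.
Substitute the sample gammas (Toeplitz matrix and right-hand side of size 2):
  Gamma_p = [[2.6763, -1.326], [-1.326, 2.6763]]
  r_p     = [-1.326, 0.4591]
Written out:
  2.6763 phi_1 - 1.326 phi_2 = -1.326
  -1.326 phi_1 + 2.6763 phi_2 = 0.4591
Solve by Cramer's rule:
  det = gamma(0)^2 - gamma(1)^2 = (2.6763)^2 - (-1.326)^2 = 7.16258169 - 1.758276 = 5.40430569
  phi_hat_1 = [gamma(1) gamma(0) - gamma(1) gamma(2)] / det = [(-1.326)(2.6763) - (-1.326)(0.4591)] / 5.40430569 = -2.9400072 / 5.40430569 = -0.544
  phi_hat_2 = [gamma(0) gamma(2) - gamma(1)^2] / det = [(2.6763)(0.4591) - (-1.326)^2] / 5.40430569 = -0.52958667 / 5.40430569 = -0.098
So phi_hat = [-0.5440, -0.0980].
Therefore phi_hat_2 = -0.0980.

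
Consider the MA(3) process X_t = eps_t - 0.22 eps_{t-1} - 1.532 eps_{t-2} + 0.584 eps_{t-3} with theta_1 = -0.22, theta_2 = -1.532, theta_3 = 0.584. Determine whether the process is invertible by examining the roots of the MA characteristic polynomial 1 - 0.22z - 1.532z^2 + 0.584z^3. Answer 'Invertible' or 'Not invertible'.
\text{Not invertible}

The MA(q) characteristic polynomial is P(z) = 1 - 0.22z - 1.532z^2 + 0.584z^3.
Invertibility requires all roots to lie outside the unit circle, i.e. |z| > 1 for every root.
Degree 3: look for a simple real root z0 first, then factor out (1 - z/z0) and solve the remaining quadratic.
Testing z0 = 2.5: P(2.5) = 1 + (-0.22)(2.5) + (-1.532)(2.5)^2 + (0.584)(2.5)^3
  = 1 + (-0.55) + (-9.575) + (9.125) = 0.  So z_0 = 2.5 is a root, |z_0| = 2.5.
Divide out the factor (1 - 0.4 z) = (1 - z/z0) (since 1/z0 = 0.4):
  P(z) = (1 - 0.4 z)(1 + (0.18) z + (-1.46) z^2)
  [check: z-coef 0.18 - (0.4) = -0.22; z^2-coef -1.46 - (0.4)(0.18) = -1.532; z^3-coef -(0.4)(-1.46) = 0.584.]
Remaining roots from the quadratic factor 1 + (0.18) z + (-1.46) z^2:
  Set 1 + (0.18) z + (-1.46) z^2 = 0, i.e. a z^2 + b z + c = 0 with a = -1.46, b = 0.18, c = 1.
  Discriminant D = b^2 - 4ac = (0.18)^2 - 4*(-1.46)*1 = 0.0324 - (-5.84) = 5.8724.
  D >= 0, so the roots are real: z = (-b +/- sqrt(D)) / (2a) = (-0.18 +/- 2.423304) / (-2.92).
    z_1 = (-0.18 + 2.423304) / (-2.92) = -0.7683,   |z_1| = 0.7683.
    z_2 = (-0.18 - 2.423304) / (-2.92) = 0.8915,   |z_2| = 0.8915.
Moduli of all roots: 2.5000, 0.7683, 0.8915.
All moduli strictly greater than 1? No.
Verdict: Not invertible.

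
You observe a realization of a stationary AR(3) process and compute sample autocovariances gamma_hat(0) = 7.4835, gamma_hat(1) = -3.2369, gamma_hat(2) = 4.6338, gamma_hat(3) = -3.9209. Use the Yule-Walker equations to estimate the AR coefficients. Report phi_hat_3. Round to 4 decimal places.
\hat\phi_{3} = -0.2890

The Yule-Walker equations for an AR(p) process read, in matrix form,
  Gamma_p phi = r_p,   with   (Gamma_p)_{ij} = gamma(|i - j|),
                       (r_p)_i = gamma(i),   i,j = 1..p.
Substitute the sample gammas (Toeplitz matrix and right-hand side of size 3):
  Gamma_p = [[7.4835, -3.2369, 4.6338], [-3.2369, 7.4835, -3.2369], [4.6338, -3.2369, 7.4835]]
  r_p     = [-3.2369, 4.6338, -3.9209]
Written out (R1..R3):
  (R1) 7.4835 phi_1 - 3.2369 phi_2 + 4.6338 phi_3 = -3.2369
  (R2) -3.2369 phi_1 + 7.4835 phi_2 - 3.2369 phi_3 = 4.6338
  (R3) 4.6338 phi_1 - 3.2369 phi_2 + 7.4835 phi_3 = -3.9209
Gaussian elimination:
  R2 <- R2 - (-3.2369/7.4835) R1 = R2 - (-0.432538) R1:  6.083417 phi_2 - 1.232604 phi_3 = 3.233717
  R3 <- R3 - (4.6338/7.4835) R1 = R3 - (0.619202) R1:  -1.232604 phi_2 + 4.614241 phi_3 = -1.916604
  R3 <- R3 - (-1.232604/6.083417) R2 = R3 - (-0.202617) R2:  4.364494 phi_3 = -1.261398
Back-substitution:
  phi_hat_3 = -1.261398 / 4.364494 = -0.289014
  phi_hat_2 = (3.233717 - (-1.232604)(-0.289014)) / 6.083417 = 0.473004
  phi_hat_1 = (-3.2369 - (-3.2369)(0.473004) - (4.6338)(-0.289014)) / 7.4835 = -0.048988
So phi_hat = [-0.0490, 0.4730, -0.2890].
Therefore phi_hat_3 = -0.2890.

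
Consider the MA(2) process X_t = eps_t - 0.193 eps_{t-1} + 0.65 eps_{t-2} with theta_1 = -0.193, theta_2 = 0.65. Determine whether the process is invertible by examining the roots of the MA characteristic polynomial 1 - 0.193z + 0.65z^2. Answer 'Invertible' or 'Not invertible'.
\text{Invertible}

The MA(q) characteristic polynomial is P(z) = 1 - 0.193z + 0.65z^2.
Invertibility requires all roots to lie outside the unit circle, i.e. |z| > 1 for every root.
Set 1 + (-0.193) z + (0.65) z^2 = 0, i.e. a z^2 + b z + c = 0 with a = 0.65, b = -0.193, c = 1.
Discriminant D = b^2 - 4ac = (-0.193)^2 - 4*(0.65)*1 = 0.037249 - (2.6) = -2.562751.
D < 0, so the roots are the complex-conjugate pair z = (-b +/- i sqrt(-D)) / (2a) = 0.1485 +/- 1.2314i.
For a conjugate pair |z|^2 = z * conj(z) = (product of roots) = c/a = 1/(0.65) = 1.538462, so |z| = sqrt(1.538462) = 1.2403 for both roots.
Moduli of all roots: 1.2403, 1.2403.
All moduli strictly greater than 1? Yes.
Verdict: Invertible.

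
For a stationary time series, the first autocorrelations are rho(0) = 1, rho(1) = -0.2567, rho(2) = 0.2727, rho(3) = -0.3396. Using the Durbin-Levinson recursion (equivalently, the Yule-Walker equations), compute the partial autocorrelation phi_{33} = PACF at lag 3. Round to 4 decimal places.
\phi_{33} = -0.2570

The PACF at lag k is phi_{kk}, the last component of the solution
to the Yule-Walker system G_k phi = r_k where
  (G_k)_{ij} = rho(|i - j|), (r_k)_i = rho(i), i,j = 1..k.
Equivalently, Durbin-Levinson gives phi_{kk} iteratively:
  phi_{11} = rho(1)
  phi_{kk} = [rho(k) - sum_{j=1..k-1} phi_{k-1,j} rho(k-j)]
            / [1 - sum_{j=1..k-1} phi_{k-1,j} rho(j)],
  phi_{k,j} = phi_{k-1,j} - phi_{kk} phi_{k-1,k-j},  j = 1..k-1.
Step k = 1:
  phi_11 = rho(1) = -0.2567.
Step k = 2:
  phi_22 = [rho(2) - phi_11 rho(1)] / [1 - phi_11 rho(1)] = [0.2727 - (-0.2567)(-0.2567)] / [1 - (-0.2567)(-0.2567)]
         = 0.20680511 / 0.93410511 = 0.221394.
  Update: phi_21 = phi_11 - phi_22 phi_11 = -0.2567 - (0.221394)(-0.2567) = -0.199868.
Step k = 3:
  phi_33 = [rho(3) - phi_21 rho(2) - phi_22 rho(1)] / [1 - phi_21 rho(1) - phi_22 rho(2)]
    numerator   = -0.3396 - (-0.199868)(0.2727) - (0.221394)(-0.2567) = -0.22826414
    denominator = 1 - (-0.199868)(-0.2567) - (0.221394)(0.2727) = 0.88831973
  phi_33 = -0.22826414 / 0.88831973 = -0.257.
Therefore phi_{33} = -0.2570.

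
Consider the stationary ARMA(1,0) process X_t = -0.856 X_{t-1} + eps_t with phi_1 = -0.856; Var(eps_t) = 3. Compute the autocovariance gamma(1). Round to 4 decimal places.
\gamma(1) = -9.6085

Multiply the model equation by X_{t-k} and take expectations. With theta_0 = psi_0 = 1 and psi_j the MA(infinity) weights, this gives
  gamma(k) - sum_i phi_i gamma(k-i) = c_k,
  c_k = sigma^2 * sum_{j=k..q} theta_j psi_{j-k}   (c_k = 0 for k > q),
using gamma(-m) = gamma(m).
Pure AR (q = 0): c_0 = sigma^2 = 3, c_k = 0 for k >= 1.
Equations for k = 0 and k = 1 (AR order 1):
  gamma(0) = phi_1 gamma(1) + c_0
  gamma(1) = phi_1 gamma(0) + c_1
Substituting the second into the first: gamma(0) (1 - phi_1^2) = c_0 + phi_1 c_1, so
  gamma(0) = c_0 / (1 - phi_1^2) = 3 / (1 - (-0.856)^2) = 3 / 0.267264 = 11.224856.
  gamma(1) = phi_1 gamma(0) = (-0.856)(11.224856) = -9.608477.
Therefore gamma(1) = -9.6085 (to 4 decimal places).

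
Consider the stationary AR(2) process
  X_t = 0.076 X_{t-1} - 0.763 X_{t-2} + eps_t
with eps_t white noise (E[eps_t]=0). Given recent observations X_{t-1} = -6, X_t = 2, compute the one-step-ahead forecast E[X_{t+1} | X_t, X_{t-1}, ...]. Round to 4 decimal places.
E[X_{t+1} \mid \mathcal F_t] = 4.7300

For an AR(p) model X_t = c + sum_i phi_i X_{t-i} + eps_t, the
one-step-ahead conditional mean is
  E[X_{t+1} | X_t, ...] = c + sum_i phi_i X_{t+1-i}.
Substitute known values:
  E[X_{t+1} | ...] = (0.076) * (2) + (-0.763) * (-6)
                   = 4.7300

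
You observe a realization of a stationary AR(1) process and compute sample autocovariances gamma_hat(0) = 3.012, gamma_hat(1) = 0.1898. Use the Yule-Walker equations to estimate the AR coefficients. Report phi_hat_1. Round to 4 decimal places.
\hat\phi_{1} = 0.0630

The Yule-Walker equations for an AR(p) process read, in matrix form,
  Gamma_p phi = r_p,   with   (Gamma_p)_{ij} = gamma(|i - j|),
                       (r_p)_i = gamma(i),   i,j = 1..p.
Substitute the sample gammas (Toeplitz matrix and right-hand side of size 1):
  Gamma_p = [[3.012]]
  r_p     = [0.1898]
With p = 1 this is the single equation gamma(0) phi_1 = gamma(1):
  phi_hat_1 = gamma(1) / gamma(0) = 0.1898 / 3.012 = 0.0630.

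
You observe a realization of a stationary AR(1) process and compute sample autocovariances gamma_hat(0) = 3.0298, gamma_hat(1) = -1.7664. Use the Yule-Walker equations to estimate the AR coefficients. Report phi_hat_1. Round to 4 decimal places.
\hat\phi_{1} = -0.5830

The Yule-Walker equations for an AR(p) process read, in matrix form,
  Gamma_p phi = r_p,   with   (Gamma_p)_{ij} = gamma(|i - j|),
                       (r_p)_i = gamma(i),   i,j = 1..p.
Substitute the sample gammas (Toeplitz matrix and right-hand side of size 1):
  Gamma_p = [[3.0298]]
  r_p     = [-1.7664]
With p = 1 this is the single equation gamma(0) phi_1 = gamma(1):
  phi_hat_1 = gamma(1) / gamma(0) = -1.7664 / 3.0298 = -0.5830.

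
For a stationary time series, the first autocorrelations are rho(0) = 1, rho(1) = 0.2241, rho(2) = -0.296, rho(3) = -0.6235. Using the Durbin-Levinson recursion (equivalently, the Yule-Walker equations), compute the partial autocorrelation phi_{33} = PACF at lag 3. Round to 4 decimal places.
\phi_{33} = -0.5480

The PACF at lag k is phi_{kk}, the last component of the solution
to the Yule-Walker system G_k phi = r_k where
  (G_k)_{ij} = rho(|i - j|), (r_k)_i = rho(i), i,j = 1..k.
Equivalently, Durbin-Levinson gives phi_{kk} iteratively:
  phi_{11} = rho(1)
  phi_{kk} = [rho(k) - sum_{j=1..k-1} phi_{k-1,j} rho(k-j)]
            / [1 - sum_{j=1..k-1} phi_{k-1,j} rho(j)],
  phi_{k,j} = phi_{k-1,j} - phi_{kk} phi_{k-1,k-j},  j = 1..k-1.
Step k = 1:
  phi_11 = rho(1) = 0.2241.
Step k = 2:
  phi_22 = [rho(2) - phi_11 rho(1)] / [1 - phi_11 rho(1)] = [-0.296 - (0.2241)(0.2241)] / [1 - (0.2241)(0.2241)]
         = -0.34622081 / 0.94977919 = -0.364528.
  Update: phi_21 = phi_11 - phi_22 phi_11 = 0.2241 - (-0.364528)(0.2241) = 0.305791.
Step k = 3:
  phi_33 = [rho(3) - phi_21 rho(2) - phi_22 rho(1)] / [1 - phi_21 rho(1) - phi_22 rho(2)]
    numerator   = -0.6235 - (0.305791)(-0.296) - (-0.364528)(0.2241) = -0.45129531
    denominator = 1 - (0.305791)(0.2241) - (-0.364528)(-0.296) = 0.82357212
  phi_33 = -0.45129531 / 0.82357212 = -0.548.
Therefore phi_{33} = -0.5480.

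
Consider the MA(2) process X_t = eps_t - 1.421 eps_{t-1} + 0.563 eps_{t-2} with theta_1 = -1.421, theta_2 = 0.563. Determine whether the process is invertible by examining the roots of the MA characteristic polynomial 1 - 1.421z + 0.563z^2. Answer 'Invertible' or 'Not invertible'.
\text{Invertible}

The MA(q) characteristic polynomial is P(z) = 1 - 1.421z + 0.563z^2.
Invertibility requires all roots to lie outside the unit circle, i.e. |z| > 1 for every root.
Set 1 + (-1.421) z + (0.563) z^2 = 0, i.e. a z^2 + b z + c = 0 with a = 0.563, b = -1.421, c = 1.
Discriminant D = b^2 - 4ac = (-1.421)^2 - 4*(0.563)*1 = 2.019241 - (2.252) = -0.232759.
D < 0, so the roots are the complex-conjugate pair z = (-b +/- i sqrt(-D)) / (2a) = 1.262 +/- 0.4285i.
For a conjugate pair |z|^2 = z * conj(z) = (product of roots) = c/a = 1/(0.563) = 1.776199, so |z| = sqrt(1.776199) = 1.3327 for both roots.
Moduli of all roots: 1.3327, 1.3327.
All moduli strictly greater than 1? Yes.
Verdict: Invertible.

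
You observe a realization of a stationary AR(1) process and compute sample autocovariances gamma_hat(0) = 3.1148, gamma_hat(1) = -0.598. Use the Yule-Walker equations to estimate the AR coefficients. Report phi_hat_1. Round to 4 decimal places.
\hat\phi_{1} = -0.1920

The Yule-Walker equations for an AR(p) process read, in matrix form,
  Gamma_p phi = r_p,   with   (Gamma_p)_{ij} = gamma(|i - j|),
                       (r_p)_i = gamma(i),   i,j = 1..p.
Substitute the sample gammas (Toeplitz matrix and right-hand side of size 1):
  Gamma_p = [[3.1148]]
  r_p     = [-0.598]
With p = 1 this is the single equation gamma(0) phi_1 = gamma(1):
  phi_hat_1 = gamma(1) / gamma(0) = -0.598 / 3.1148 = -0.1920.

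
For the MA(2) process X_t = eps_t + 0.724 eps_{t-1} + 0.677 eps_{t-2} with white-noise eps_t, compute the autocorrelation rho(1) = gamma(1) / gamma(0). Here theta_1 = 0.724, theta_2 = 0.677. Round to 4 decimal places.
\rho(1) = 0.6124

For an MA(q) process with theta_0 = 1, the autocovariance is
  gamma(k) = sigma^2 * sum_{i=0..q-k} theta_i * theta_{i+k},
and rho(k) = gamma(k) / gamma(0). Sigma^2 cancels.
  numerator   = (1)*(0.724) + (0.724)*(0.677) = 1.214148.
  denominator = (1)^2 + (0.724)^2 + (0.677)^2 = 1.982505.
  rho(1) = 1.214148 / 1.982505 = 0.6124.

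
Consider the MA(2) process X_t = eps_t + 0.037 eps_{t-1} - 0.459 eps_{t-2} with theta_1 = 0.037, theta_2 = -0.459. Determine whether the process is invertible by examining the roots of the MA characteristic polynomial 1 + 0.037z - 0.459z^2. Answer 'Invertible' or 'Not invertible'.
\text{Invertible}

The MA(q) characteristic polynomial is P(z) = 1 + 0.037z - 0.459z^2.
Invertibility requires all roots to lie outside the unit circle, i.e. |z| > 1 for every root.
Set 1 + (0.037) z + (-0.459) z^2 = 0, i.e. a z^2 + b z + c = 0 with a = -0.459, b = 0.037, c = 1.
Discriminant D = b^2 - 4ac = (0.037)^2 - 4*(-0.459)*1 = 0.001369 - (-1.836) = 1.837369.
D >= 0, so the roots are real: z = (-b +/- sqrt(D)) / (2a) = (-0.037 +/- 1.355496) / (-0.918).
  z_1 = (-0.037 + 1.355496) / (-0.918) = -1.4363,   |z_1| = 1.4363.
  z_2 = (-0.037 - 1.355496) / (-0.918) = 1.5169,   |z_2| = 1.5169.
Moduli of all roots: 1.4363, 1.5169.
All moduli strictly greater than 1? Yes.
Verdict: Invertible.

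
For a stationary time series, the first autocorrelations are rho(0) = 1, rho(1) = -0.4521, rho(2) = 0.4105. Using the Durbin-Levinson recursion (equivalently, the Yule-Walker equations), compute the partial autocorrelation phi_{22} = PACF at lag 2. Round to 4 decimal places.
\phi_{22} = 0.2591

The PACF at lag k is phi_{kk}, the last component of the solution
to the Yule-Walker system G_k phi = r_k where
  (G_k)_{ij} = rho(|i - j|), (r_k)_i = rho(i), i,j = 1..k.
Equivalently, Durbin-Levinson gives phi_{kk} iteratively:
  phi_{11} = rho(1)
  phi_{kk} = [rho(k) - sum_{j=1..k-1} phi_{k-1,j} rho(k-j)]
            / [1 - sum_{j=1..k-1} phi_{k-1,j} rho(j)],
  phi_{k,j} = phi_{k-1,j} - phi_{kk} phi_{k-1,k-j},  j = 1..k-1.
Step k = 1:
  phi_11 = rho(1) = -0.4521.
Step k = 2:
  phi_22 = [rho(2) - phi_11 rho(1)] / [1 - phi_11 rho(1)] = [0.4105 - (-0.4521)(-0.4521)] / [1 - (-0.4521)(-0.4521)]
         = 0.20610559 / 0.79560559 = 0.2591.
Therefore phi_{22} = 0.2591.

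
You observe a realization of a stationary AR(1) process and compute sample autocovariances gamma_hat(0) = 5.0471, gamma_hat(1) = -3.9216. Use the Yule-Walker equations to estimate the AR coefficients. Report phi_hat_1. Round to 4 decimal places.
\hat\phi_{1} = -0.7770

The Yule-Walker equations for an AR(p) process read, in matrix form,
  Gamma_p phi = r_p,   with   (Gamma_p)_{ij} = gamma(|i - j|),
                       (r_p)_i = gamma(i),   i,j = 1..p.
Substitute the sample gammas (Toeplitz matrix and right-hand side of size 1):
  Gamma_p = [[5.0471]]
  r_p     = [-3.9216]
With p = 1 this is the single equation gamma(0) phi_1 = gamma(1):
  phi_hat_1 = gamma(1) / gamma(0) = -3.9216 / 5.0471 = -0.7770.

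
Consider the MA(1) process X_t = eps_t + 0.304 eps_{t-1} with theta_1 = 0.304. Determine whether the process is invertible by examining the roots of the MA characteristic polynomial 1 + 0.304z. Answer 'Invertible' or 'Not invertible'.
\text{Invertible}

The MA(q) characteristic polynomial is P(z) = 1 + 0.304z.
Invertibility requires all roots to lie outside the unit circle, i.e. |z| > 1 for every root.
This is linear in z: 1 + (0.304) z = 0  =>  z = -1/(0.304) = -3.289474,  |z| = 3.289474.
Moduli of all roots: 3.2895.
All moduli strictly greater than 1? Yes.
Verdict: Invertible.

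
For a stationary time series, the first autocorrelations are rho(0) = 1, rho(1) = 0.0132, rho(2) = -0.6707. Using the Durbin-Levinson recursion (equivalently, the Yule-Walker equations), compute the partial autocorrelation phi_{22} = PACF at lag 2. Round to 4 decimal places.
\phi_{22} = -0.6710

The PACF at lag k is phi_{kk}, the last component of the solution
to the Yule-Walker system G_k phi = r_k where
  (G_k)_{ij} = rho(|i - j|), (r_k)_i = rho(i), i,j = 1..k.
Equivalently, Durbin-Levinson gives phi_{kk} iteratively:
  phi_{11} = rho(1)
  phi_{kk} = [rho(k) - sum_{j=1..k-1} phi_{k-1,j} rho(k-j)]
            / [1 - sum_{j=1..k-1} phi_{k-1,j} rho(j)],
  phi_{k,j} = phi_{k-1,j} - phi_{kk} phi_{k-1,k-j},  j = 1..k-1.
Step k = 1:
  phi_11 = rho(1) = 0.0132.
Step k = 2:
  phi_22 = [rho(2) - phi_11 rho(1)] / [1 - phi_11 rho(1)] = [-0.6707 - (0.0132)(0.0132)] / [1 - (0.0132)(0.0132)]
         = -0.67087424 / 0.99982576 = -0.671.
Therefore phi_{22} = -0.6710.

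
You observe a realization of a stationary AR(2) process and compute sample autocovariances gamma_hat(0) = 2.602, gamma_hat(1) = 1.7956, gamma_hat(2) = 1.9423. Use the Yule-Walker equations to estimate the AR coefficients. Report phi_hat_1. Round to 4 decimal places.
\hat\phi_{1} = 0.3340

The Yule-Walker equations for an AR(p) process read, in matrix form,
  Gamma_p phi = r_p,   with   (Gamma_p)_{ij} = gamma(|i - j|),
                       (r_p)_i = gamma(i),   i,j = 1..p.
Substitute the sample gammas (Toeplitz matrix and right-hand side of size 2):
  Gamma_p = [[2.602, 1.7956], [1.7956, 2.602]]
  r_p     = [1.7956, 1.9423]
Written out:
  2.602 phi_1 + 1.7956 phi_2 = 1.7956
  1.7956 phi_1 + 2.602 phi_2 = 1.9423
Solve by Cramer's rule:
  det = gamma(0)^2 - gamma(1)^2 = (2.602)^2 - (1.7956)^2 = 6.770404 - 3.22417936 = 3.54622464
  phi_hat_1 = [gamma(1) gamma(0) - gamma(1) gamma(2)] / det = [(1.7956)(2.602) - (1.7956)(1.9423)] / 3.54622464 = 1.18455732 / 3.54622464 = 0.334
  phi_hat_2 = [gamma(0) gamma(2) - gamma(1)^2] / det = [(2.602)(1.9423) - (1.7956)^2] / 3.54622464 = 1.82968524 / 3.54622464 = 0.516
So phi_hat = [0.3340, 0.5160].
Therefore phi_hat_1 = 0.3340.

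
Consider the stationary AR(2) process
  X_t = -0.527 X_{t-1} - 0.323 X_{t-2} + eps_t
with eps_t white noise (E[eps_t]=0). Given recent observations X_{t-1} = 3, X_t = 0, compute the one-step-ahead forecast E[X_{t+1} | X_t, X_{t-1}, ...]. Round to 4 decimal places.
E[X_{t+1} \mid \mathcal F_t] = -0.9690

For an AR(p) model X_t = c + sum_i phi_i X_{t-i} + eps_t, the
one-step-ahead conditional mean is
  E[X_{t+1} | X_t, ...] = c + sum_i phi_i X_{t+1-i}.
Substitute known values:
  E[X_{t+1} | ...] = (-0.527) * (0) + (-0.323) * (3)
                   = -0.9690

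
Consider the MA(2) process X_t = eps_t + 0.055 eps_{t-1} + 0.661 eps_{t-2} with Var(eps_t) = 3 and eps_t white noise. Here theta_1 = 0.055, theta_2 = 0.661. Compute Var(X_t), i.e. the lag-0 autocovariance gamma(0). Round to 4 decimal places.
\gamma(0) = 4.3198

For an MA(q) process X_t = eps_t + sum_i theta_i eps_{t-i} with
Var(eps_t) = sigma^2, the variance is
  gamma(0) = sigma^2 * (1 + sum_i theta_i^2).
  sum_i theta_i^2 = (0.055)^2 + (0.661)^2 = 0.003025 + 0.436921 = 0.439946.
  gamma(0) = 3 * (1 + 0.439946) = 3 * 1.439946 = 4.319838, which rounds to 4.3198.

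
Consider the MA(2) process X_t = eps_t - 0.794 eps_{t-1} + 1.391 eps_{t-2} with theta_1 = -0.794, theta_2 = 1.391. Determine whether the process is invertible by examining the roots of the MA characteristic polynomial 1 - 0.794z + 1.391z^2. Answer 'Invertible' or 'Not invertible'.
\text{Not invertible}

The MA(q) characteristic polynomial is P(z) = 1 - 0.794z + 1.391z^2.
Invertibility requires all roots to lie outside the unit circle, i.e. |z| > 1 for every root.
Set 1 + (-0.794) z + (1.391) z^2 = 0, i.e. a z^2 + b z + c = 0 with a = 1.391, b = -0.794, c = 1.
Discriminant D = b^2 - 4ac = (-0.794)^2 - 4*(1.391)*1 = 0.630436 - (5.564) = -4.933564.
D < 0, so the roots are the complex-conjugate pair z = (-b +/- i sqrt(-D)) / (2a) = 0.2854 +/- 0.7984i.
For a conjugate pair |z|^2 = z * conj(z) = (product of roots) = c/a = 1/(1.391) = 0.718907, so |z| = sqrt(0.718907) = 0.8479 for both roots.
Moduli of all roots: 0.8479, 0.8479.
All moduli strictly greater than 1? No.
Verdict: Not invertible.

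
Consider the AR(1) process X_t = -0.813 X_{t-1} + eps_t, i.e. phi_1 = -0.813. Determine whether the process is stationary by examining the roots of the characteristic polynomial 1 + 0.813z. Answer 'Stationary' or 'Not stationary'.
\text{Stationary}

The AR(p) characteristic polynomial is P(z) = 1 + 0.813z.
Stationarity requires all roots to lie outside the unit circle, i.e. |z| > 1 for every root.
This is linear in z: 1 + (0.813) z = 0  =>  z = -1/(0.813) = -1.230012,  |z| = 1.230012.
Moduli of all roots: 1.2300.
All moduli strictly greater than 1? Yes.
Verdict: Stationary.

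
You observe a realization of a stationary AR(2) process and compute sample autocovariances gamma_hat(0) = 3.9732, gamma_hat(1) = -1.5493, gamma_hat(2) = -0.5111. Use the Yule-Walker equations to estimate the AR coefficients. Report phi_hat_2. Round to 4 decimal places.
\hat\phi_{2} = -0.3310

The Yule-Walker equations for an AR(p) process read, in matrix form,
  Gamma_p phi = r_p,   with   (Gamma_p)_{ij} = gamma(|i - j|),
                       (r_p)_i = gamma(i),   i,j = 1..p.
Substitute the sample gammas (Toeplitz matrix and right-hand side of size 2):
  Gamma_p = [[3.9732, -1.5493], [-1.5493, 3.9732]]
  r_p     = [-1.5493, -0.5111]
Written out:
  3.9732 phi_1 - 1.5493 phi_2 = -1.5493
  -1.5493 phi_1 + 3.9732 phi_2 = -0.5111
Solve by Cramer's rule:
  det = gamma(0)^2 - gamma(1)^2 = (3.9732)^2 - (-1.5493)^2 = 15.78631824 - 2.40033049 = 13.38598775
  phi_hat_1 = [gamma(1) gamma(0) - gamma(1) gamma(2)] / det = [(-1.5493)(3.9732) - (-1.5493)(-0.5111)] / 13.38598775 = -6.94752599 / 13.38598775 = -0.519
  phi_hat_2 = [gamma(0) gamma(2) - gamma(1)^2] / det = [(3.9732)(-0.5111) - (-1.5493)^2] / 13.38598775 = -4.43103301 / 13.38598775 = -0.331
So phi_hat = [-0.5190, -0.3310].
Therefore phi_hat_2 = -0.3310.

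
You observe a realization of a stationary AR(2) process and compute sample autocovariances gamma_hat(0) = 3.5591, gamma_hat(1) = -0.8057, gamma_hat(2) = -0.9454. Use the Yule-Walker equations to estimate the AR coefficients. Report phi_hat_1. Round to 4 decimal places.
\hat\phi_{1} = -0.3020

The Yule-Walker equations for an AR(p) process read, in matrix form,
  Gamma_p phi = r_p,   with   (Gamma_p)_{ij} = gamma(|i - j|),
                       (r_p)_i = gamma(i),   i,j = 1..p.
Substitute the sample gammas (Toeplitz matrix and right-hand side of size 2):
  Gamma_p = [[3.5591, -0.8057], [-0.8057, 3.5591]]
  r_p     = [-0.8057, -0.9454]
Written out:
  3.5591 phi_1 - 0.8057 phi_2 = -0.8057
  -0.8057 phi_1 + 3.5591 phi_2 = -0.9454
Solve by Cramer's rule:
  det = gamma(0)^2 - gamma(1)^2 = (3.5591)^2 - (-0.8057)^2 = 12.66719281 - 0.64915249 = 12.01804032
  phi_hat_1 = [gamma(1) gamma(0) - gamma(1) gamma(2)] / det = [(-0.8057)(3.5591) - (-0.8057)(-0.9454)] / 12.01804032 = -3.62927565 / 12.01804032 = -0.302
  phi_hat_2 = [gamma(0) gamma(2) - gamma(1)^2] / det = [(3.5591)(-0.9454) - (-0.8057)^2] / 12.01804032 = -4.01392563 / 12.01804032 = -0.334
So phi_hat = [-0.3020, -0.3340].
Therefore phi_hat_1 = -0.3020.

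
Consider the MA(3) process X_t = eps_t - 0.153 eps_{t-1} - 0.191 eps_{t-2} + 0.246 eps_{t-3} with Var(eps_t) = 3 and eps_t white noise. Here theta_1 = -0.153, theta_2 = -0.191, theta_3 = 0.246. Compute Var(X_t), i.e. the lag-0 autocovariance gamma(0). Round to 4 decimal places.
\gamma(0) = 3.3612

For an MA(q) process X_t = eps_t + sum_i theta_i eps_{t-i} with
Var(eps_t) = sigma^2, the variance is
  gamma(0) = sigma^2 * (1 + sum_i theta_i^2).
  sum_i theta_i^2 = (-0.153)^2 + (-0.191)^2 + (0.246)^2 = 0.023409 + 0.036481 + 0.060516 = 0.120406.
  gamma(0) = 3 * (1 + 0.120406) = 3 * 1.120406 = 3.361218, which rounds to 3.3612.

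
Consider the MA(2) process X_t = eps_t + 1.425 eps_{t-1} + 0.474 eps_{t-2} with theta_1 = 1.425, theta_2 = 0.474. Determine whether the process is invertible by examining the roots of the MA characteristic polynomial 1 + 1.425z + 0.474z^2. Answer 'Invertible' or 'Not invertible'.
\text{Invertible}

The MA(q) characteristic polynomial is P(z) = 1 + 1.425z + 0.474z^2.
Invertibility requires all roots to lie outside the unit circle, i.e. |z| > 1 for every root.
Set 1 + (1.425) z + (0.474) z^2 = 0, i.e. a z^2 + b z + c = 0 with a = 0.474, b = 1.425, c = 1.
Discriminant D = b^2 - 4ac = (1.425)^2 - 4*(0.474)*1 = 2.030625 - (1.896) = 0.134625.
D >= 0, so the roots are real: z = (-b +/- sqrt(D)) / (2a) = (-1.425 +/- 0.366913) / (0.948).
  z_1 = (-1.425 + 0.366913) / (0.948) = -1.1161,   |z_1| = 1.1161.
  z_2 = (-1.425 - 0.366913) / (0.948) = -1.8902,   |z_2| = 1.8902.
Moduli of all roots: 1.1161, 1.8902.
All moduli strictly greater than 1? Yes.
Verdict: Invertible.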